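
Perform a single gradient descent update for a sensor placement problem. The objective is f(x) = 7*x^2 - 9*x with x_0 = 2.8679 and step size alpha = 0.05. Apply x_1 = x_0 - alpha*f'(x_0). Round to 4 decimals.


We compute the gradient at x_0 and apply the update.
f'(x) = 14*x - 9
f'(2.8679) = 14*2.8679 - 9 = 31.1506
x_1 = 2.8679 - 0.05*31.1506 = 1.3104


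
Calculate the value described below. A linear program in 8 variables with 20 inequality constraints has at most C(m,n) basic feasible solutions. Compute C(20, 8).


Each vertex corresponds to some choice of n active constraints out of m, so the number of vertices is at most C(m, n) = m! / (n!(m-n)!).
m = 20, n = 8
Numerator: 20 * 19 * 18 * 17 * 16 * 15 * 14 * 13
Denominator: 8! = 40320
C(20, 8) = 125970


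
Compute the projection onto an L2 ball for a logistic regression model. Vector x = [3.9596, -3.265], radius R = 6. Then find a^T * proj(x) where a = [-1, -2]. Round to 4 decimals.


Step 1: Compute ||x|| (intermediates to 6 decimals).
||x|| = sqrt(3.9596^2 + (-3.265)^2) = 5.13212
Step 2: Project.
Since ||x|| <= R, proj = x (no scaling needed).
proj(x) = [3.9596, -3.265]
Step 3: Dot product.
a^T * proj(x) = -1*3.9596 - 2*(-3.265) = 2.5704


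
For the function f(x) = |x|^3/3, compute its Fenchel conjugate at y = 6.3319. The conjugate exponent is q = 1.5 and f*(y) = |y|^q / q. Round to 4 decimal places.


The conjugate exponent q satisfies 1/p + 1/q = 1.
p = 3, so q = 3/(3 - 1) = 1.5
|y|^q = 6.3319^1.5 = 15.9331
f*(6.3319) = 15.9331 / 1.5 = 10.6221


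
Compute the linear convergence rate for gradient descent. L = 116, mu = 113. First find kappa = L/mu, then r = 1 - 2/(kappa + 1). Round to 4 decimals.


Step 1: Compute the condition number.
kappa = L/mu = 116/113 = 1.0265
Step 2: Compute the convergence rate.
r = 1 - 2/(kappa + 1) = 1 - 2*mu/(L + mu) = (L - mu)/(L + mu) = 3/229 = 0.0131


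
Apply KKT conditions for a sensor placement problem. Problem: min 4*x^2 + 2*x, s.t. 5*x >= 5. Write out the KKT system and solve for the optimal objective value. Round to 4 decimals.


Step 1: Try lambda = 0 (constraint inactive).
x_unc = -2/(2*4) = -0.25
Check: 5*-0.25 = -1.25 < 5 -- violated!
Step 2: Constraint must be active: 5*x = 5
x* = 5/5 = 1.0
lambda = (2*4*1.0 + 2)/5 = 2.0
Step 3: Compute optimal value.
f(x*) = 4*1.0^2 + 2*1.0 = 6.0


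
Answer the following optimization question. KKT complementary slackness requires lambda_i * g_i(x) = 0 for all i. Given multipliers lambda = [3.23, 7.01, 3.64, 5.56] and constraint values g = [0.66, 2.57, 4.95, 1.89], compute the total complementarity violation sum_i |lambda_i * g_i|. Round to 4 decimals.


KKT complementary slackness check:
lambda_1 * g_1 = 3.23 * 0.66 = 2.1318
lambda_2 * g_2 = 7.01 * 2.57 = 18.0157
lambda_3 * g_3 = 3.64 * 4.95 = 18.018
lambda_4 * g_4 = 5.56 * 1.89 = 10.5084
Total violation = 2.1318 + 18.0157 + 18.018 + 10.5084 = 48.6739


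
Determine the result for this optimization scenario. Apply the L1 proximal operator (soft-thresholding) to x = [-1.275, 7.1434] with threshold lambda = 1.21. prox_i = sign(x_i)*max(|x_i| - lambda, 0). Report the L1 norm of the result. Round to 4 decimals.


Soft-thresholding with lambda = 1.21:
prox(-1.275) = sign(-1.275)*max(|-1.275| - 1.21, 0) = -0.065
prox(7.1434) = sign(7.1434)*max(|7.1434| - 1.21, 0) = 5.9334
prox(x) = [-0.065, 5.9334]
||prox(x)||_1 = 0.065 + 5.9334 = 5.9984


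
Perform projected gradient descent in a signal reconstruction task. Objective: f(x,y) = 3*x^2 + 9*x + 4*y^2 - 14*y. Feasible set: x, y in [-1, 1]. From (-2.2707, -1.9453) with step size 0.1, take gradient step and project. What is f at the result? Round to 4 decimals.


Step 1: Compute gradient at (-2.2707, -1.9453).
grad_x = 2*3*-2.2707 + 9 = -4.6242
grad_y = 2*4*-1.9453 - 14 = -29.5624
Step 2: Gradient step.
x_raw = -2.2707 - 0.1*-4.6242 = -1.8083
y_raw = -1.9453 - 0.1*-29.5624 = 1.0109
Step 3: Project onto [-1, 1].
x_proj = clip(-1.8083) = -1.0
y_proj = clip(1.0109) = 1.0
Step 4: Evaluate f.
f(-1.0, 1.0) = -16.0


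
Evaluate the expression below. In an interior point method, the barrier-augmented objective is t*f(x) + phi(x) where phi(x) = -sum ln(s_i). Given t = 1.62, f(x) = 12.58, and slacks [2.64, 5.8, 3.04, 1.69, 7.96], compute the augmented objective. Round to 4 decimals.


Step 1: Compute log-barrier.
ln values: [0.9708, 1.7579, 1.1119, 0.5247, 2.0744]
phi = -(0.9708 + 1.7579 + 1.1119 + 0.5247 + 2.0744) = -6.4397
Step 2: Compute augmented objective.
t*f(x) = 1.62*12.58 = 20.3796
Total = 20.3796 - 6.4397 = 13.9399


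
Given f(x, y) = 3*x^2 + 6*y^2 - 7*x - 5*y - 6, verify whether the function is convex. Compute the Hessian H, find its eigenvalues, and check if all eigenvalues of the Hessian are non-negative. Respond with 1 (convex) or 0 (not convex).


The Hessian of f(x,y) = 3*x^2 + 6*y^2 - 7*x - 5*y - 6 is:
H = [[6, 0], [0, 12]]
Trace = 6 + 12 = 18
Determinant = 6*12 - (0)^2 = 72
Discriminant = (18)^2 - 4*72 = 36.0
Eigenvalues: lambda_1 = 6.0, lambda_2 = 12.0
The function is convex.

1


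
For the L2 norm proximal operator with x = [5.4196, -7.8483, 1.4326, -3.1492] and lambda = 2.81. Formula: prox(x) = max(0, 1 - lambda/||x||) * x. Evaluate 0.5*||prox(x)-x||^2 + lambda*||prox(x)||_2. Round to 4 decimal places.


Step 1: Compute ||x||.
||x|| = 10.1458
Step 2: Compute scaling factor.
scale = max(0, 1 - 2.81/10.1458) = 0.723
Step 3: prox(x) = [3.9186, -5.6746, 1.0358, -2.277]
||prox(x)|| = 7.3358
Step 4: Proximal objective.
0.5*||prox-x||^2 = 3.9481
lambda*||prox|| = 20.6136
Total = 24.5617


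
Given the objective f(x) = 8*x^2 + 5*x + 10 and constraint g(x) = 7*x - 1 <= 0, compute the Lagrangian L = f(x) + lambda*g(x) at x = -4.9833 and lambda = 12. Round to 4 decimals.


Step 1: Evaluate f(x).
f(-4.9833) = 8*(-4.9833)^2 + 5*(-4.9833) + 10 = 183.7497
Step 2: Evaluate g(x).
g(-4.9833) = 7*-4.9833 - 1 = -35.8831
Step 3: Compute Lagrangian.
L = 183.7497 + 12*-35.8831 = -246.8475


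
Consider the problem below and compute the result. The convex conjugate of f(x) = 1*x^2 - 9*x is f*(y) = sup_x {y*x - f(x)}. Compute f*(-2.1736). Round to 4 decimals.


f*(y) = sup_x {y*x - a*x^2 - b*x} = sup_x {(y-b)*x - a*x^2}
FOC: (y - b) - 2a*x = 0 => x* = (y - b)/(2a)
x* = (-2.1736 + 9)/(2*1) = 3.4132
f*(-2.1736) = (y-b)^2/(4a) = (-2.1736 + 9)^2/(4*1)
= 46.5997/4 = 11.6499


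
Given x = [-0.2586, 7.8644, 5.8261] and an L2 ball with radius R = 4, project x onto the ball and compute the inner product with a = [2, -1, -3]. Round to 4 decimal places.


Step 1: Compute ||x|| (intermediates to 6 decimals).
||x|| = sqrt((-0.2586)^2 + 7.8644^2 + 5.8261^2) = 9.790766
Step 2: Project.
Since ||x|| > R, scale = R/||x|| = 4/9.790766 = 0.408548, proj(x) = scale * x
proj(x) = [-0.105651, 3.212985, 2.380242]
Step 3: Dot product.
a^T * proj(x) = 2*(-0.105651) - 1*3.212985 - 3*2.380242 = -10.565


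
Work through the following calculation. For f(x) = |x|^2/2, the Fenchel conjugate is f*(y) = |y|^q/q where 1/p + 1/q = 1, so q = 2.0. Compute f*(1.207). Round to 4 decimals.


The conjugate exponent q satisfies 1/p + 1/q = 1.
p = 2, so q = 2/(2 - 1) = 2.0
|y|^q = 1.207^2.0 = 1.4568
f*(1.207) = 1.4568 / 2.0 = 0.7284


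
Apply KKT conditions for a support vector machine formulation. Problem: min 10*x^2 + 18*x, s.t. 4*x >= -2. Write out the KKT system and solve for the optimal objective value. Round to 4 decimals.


Step 1: Try lambda = 0 (constraint inactive).
x_unc = -18/(2*10) = -0.9
Check: 4*-0.9 = -3.6 < -2 -- violated!
Step 2: Constraint must be active: 4*x = -2
x* = -2/4 = -0.5
lambda = (2*10*(-0.5) + 18)/4 = 2.0
Step 3: Compute optimal value.
f(x*) = 10*(-0.5)^2 + 18*(-0.5) = -6.5


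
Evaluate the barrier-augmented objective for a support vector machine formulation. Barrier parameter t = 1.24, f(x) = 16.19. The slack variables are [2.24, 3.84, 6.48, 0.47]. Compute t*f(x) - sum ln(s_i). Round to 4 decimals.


Step 1: Compute log-barrier.
ln values: [0.8065, 1.3455, 1.8687, -0.755]
phi = -(0.8065 + 1.3455 + 1.8687 - 0.755) = -3.2656
Step 2: Compute augmented objective.
t*f(x) = 1.24*16.19 = 20.0756
Total = 20.0756 - 3.2656 = 16.81


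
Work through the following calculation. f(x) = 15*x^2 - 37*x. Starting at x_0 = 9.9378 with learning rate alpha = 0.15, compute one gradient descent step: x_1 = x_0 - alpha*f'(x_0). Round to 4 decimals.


We compute the gradient at x_0 and apply the update.
f'(x) = 30*x - 37
f'(9.9378) = 30*9.9378 - 37 = 261.134
x_1 = 9.9378 - 0.15*261.134 = -29.2323


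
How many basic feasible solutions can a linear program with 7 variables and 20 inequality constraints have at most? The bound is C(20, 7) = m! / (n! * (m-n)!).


Each vertex corresponds to some choice of n active constraints out of m, so the number of vertices is at most C(m, n) = m! / (n!(m-n)!).
m = 20, n = 7
Numerator: 20 * 19 * 18 * 17 * 16 * 15 * 14
Denominator: 7! = 5040
C(20, 7) = 77520


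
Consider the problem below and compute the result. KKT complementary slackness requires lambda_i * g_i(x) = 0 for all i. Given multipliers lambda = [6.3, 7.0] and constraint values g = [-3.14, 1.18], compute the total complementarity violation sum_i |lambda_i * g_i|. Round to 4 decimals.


KKT complementary slackness check:
lambda_1 * g_1 = 6.3 * -3.14 = -19.782
lambda_2 * g_2 = 7.0 * 1.18 = 8.26
Total violation = 19.782 + 8.26 = 28.042


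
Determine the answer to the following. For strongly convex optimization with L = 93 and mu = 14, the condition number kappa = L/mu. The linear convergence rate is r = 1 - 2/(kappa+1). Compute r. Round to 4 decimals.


Step 1: Compute the condition number.
kappa = L/mu = 93/14 = 6.6429
Step 2: Compute the convergence rate.
r = 1 - 2/(kappa + 1) = 1 - 2*mu/(L + mu) = (L - mu)/(L + mu) = 79/107 = 0.7383


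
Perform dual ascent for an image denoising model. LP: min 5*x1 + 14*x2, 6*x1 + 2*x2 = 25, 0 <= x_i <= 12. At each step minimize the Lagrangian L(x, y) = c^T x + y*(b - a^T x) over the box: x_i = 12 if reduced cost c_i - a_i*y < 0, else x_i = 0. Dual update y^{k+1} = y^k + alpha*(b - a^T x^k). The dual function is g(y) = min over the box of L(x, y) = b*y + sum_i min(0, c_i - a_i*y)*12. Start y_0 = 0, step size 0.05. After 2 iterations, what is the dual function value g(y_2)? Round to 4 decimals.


Dual ascent for LP: min 5*x1 + 14*x2, 6*x1 + 2*x2 = 25, 0 <= x_i <= 12
Step 1: y^k = 0.0, reduced costs: (5.0, 14.0)
  x^k = (0.0, 0.0), subgradient = b - a^T x = 25.0
  y^{k+1} = 0.0 + 0.05*25.0 = 1.25
Step 2: y^k = 1.25, reduced costs: (-2.5, 11.5)
  x^k = (12.0, 0.0), subgradient = b - a^T x = -47.0
  y^{k+1} = 1.25 + 0.05*-47.0 = -1.1
Dual objective at y_2 = -1.1: reduced costs (11.6, 16.2), box minimizer x = (0.0, 0.0)
g(y_2) = b*y + (c1 - a1*y)*x1 + (c2 - a2*y)*x2 = 25*(-1.1) + 11.6*0.0 + 16.2*0.0 = -27.5 + 0.0 + 0.0 = -27.5


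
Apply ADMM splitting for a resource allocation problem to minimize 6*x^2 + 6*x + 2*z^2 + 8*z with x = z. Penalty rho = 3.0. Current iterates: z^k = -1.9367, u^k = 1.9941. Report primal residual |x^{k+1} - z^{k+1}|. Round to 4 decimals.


ADMM iteration with rho = 3.0, z^k = -1.9367, u^k = 1.9941
Step 1: x-update.
Minimize 6*x^2 + 6*x + (3.0/2)*(x + 1.9367 + 1.9941)^2
FOC: (2*6 + 3.0)*x = -6 + 3.0*(-1.9367 - 1.9941)
x^{k+1} = -1.1862
Step 2: z-update.
Minimize 2*z^2 + 8*z + (3.0/2)*(-1.1862 - z + 1.9941)^2
FOC: (2*2 + 3.0)*z = -8 + 3.0*(-1.1862 + 1.9941)
z^{k+1} = -0.7966
Step 3: u-update.
u^{k+1} = 1.9941 - 1.1862 + 0.7966 = 1.6045
Step 4: Primal residual = |-1.1862 + 0.7966| = 0.3896


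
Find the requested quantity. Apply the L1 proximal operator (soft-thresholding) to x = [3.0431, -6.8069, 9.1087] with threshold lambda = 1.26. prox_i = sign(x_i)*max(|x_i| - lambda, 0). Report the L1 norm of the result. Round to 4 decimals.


Soft-thresholding with lambda = 1.26:
prox(3.0431) = sign(3.0431)*max(|3.0431| - 1.26, 0) = 1.7831
prox(-6.8069) = sign(-6.8069)*max(|-6.8069| - 1.26, 0) = -5.5469
prox(9.1087) = sign(9.1087)*max(|9.1087| - 1.26, 0) = 7.8487
prox(x) = [1.7831, -5.5469, 7.8487]
||prox(x)||_1 = 1.7831 + 5.5469 + 7.8487 = 15.1787


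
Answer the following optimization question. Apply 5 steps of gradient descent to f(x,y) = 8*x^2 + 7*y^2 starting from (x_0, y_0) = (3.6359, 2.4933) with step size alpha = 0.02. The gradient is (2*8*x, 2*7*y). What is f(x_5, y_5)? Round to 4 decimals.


Gradient descent on f(x,y) = 8*x^2 + 7*y^2.
Starting point: (3.6359, 2.4933), alpha = 0.02
Step 1: grad_x = 2*8*3.6359 = 58.1744, grad_y = 2*7*2.4933 = 34.9062
  x_1 = 3.6359 - 0.02*58.1744 = 2.4724
  y_1 = 2.4933 - 0.02*34.9062 = 1.7952
Step 2: grad_x = 2*8*2.4724 = 39.5586, grad_y = 2*7*1.7952 = 25.1325
  x_2 = 2.4724 - 0.02*39.5586 = 1.6812
  y_2 = 1.7952 - 0.02*25.1325 = 1.2925
Step 3: grad_x = 2*8*1.6812 = 26.8998, grad_y = 2*7*1.2925 = 18.0954
  x_3 = 1.6812 - 0.02*26.8998 = 1.1432
  y_3 = 1.2925 - 0.02*18.0954 = 0.9306
Step 4: grad_x = 2*8*1.1432 = 18.2919, grad_y = 2*7*0.9306 = 13.0287
  x_4 = 1.1432 - 0.02*18.2919 = 0.7774
  y_4 = 0.9306 - 0.02*13.0287 = 0.67
Step 5: grad_x = 2*8*0.7774 = 12.4385, grad_y = 2*7*0.67 = 9.3806
  x_5 = 0.7774 - 0.02*12.4385 = 0.5286
  y_5 = 0.67 - 0.02*9.3806 = 0.4824
f(0.5286, 0.4824) = 8*0.5286^2 + 7*0.4824^2 = 3.8648


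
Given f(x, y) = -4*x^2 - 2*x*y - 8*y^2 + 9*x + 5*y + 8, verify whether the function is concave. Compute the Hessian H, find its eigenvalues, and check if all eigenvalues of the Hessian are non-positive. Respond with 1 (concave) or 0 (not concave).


The Hessian of f(x,y) = -4*x^2 - 2*x*y - 8*y^2 + 9*x + 5*y + 8 is:
H = [[-8, -2], [-2, -16]]
Trace = -8 - 16 = -24
Determinant = -8*-16 - (-2)^2 = 124
Discriminant = (-24)^2 - 4*124 = 80.0
Eigenvalues: lambda_1 = -16.4721, lambda_2 = -7.5279
The function is concave.

1


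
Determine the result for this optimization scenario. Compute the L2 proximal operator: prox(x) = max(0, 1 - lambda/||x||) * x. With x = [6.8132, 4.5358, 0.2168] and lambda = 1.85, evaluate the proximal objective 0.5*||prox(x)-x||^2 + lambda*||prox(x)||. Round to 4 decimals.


Step 1: Compute ||x||.
||x|| = 8.1878
Step 2: Compute scaling factor.
scale = max(0, 1 - 1.85/8.1878) = 0.7741
Step 3: prox(x) = [5.2738, 3.511, 0.1678]
||prox(x)|| = 6.3378
Step 4: Proximal objective.
0.5*||prox-x||^2 = 1.7113
lambda*||prox|| = 11.7249
Total = 13.4362


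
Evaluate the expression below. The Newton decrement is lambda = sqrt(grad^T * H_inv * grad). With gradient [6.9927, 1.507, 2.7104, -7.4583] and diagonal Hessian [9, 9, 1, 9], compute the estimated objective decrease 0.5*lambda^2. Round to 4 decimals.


Step 1: H is diagonal, so H^(-1) * g = [0.777, 0.1674, 2.7104, -0.8287].
Step 2: g^T H^(-1) g = sum_i g_i^2 / H_ii
  = (6.9927)^2/9 + (1.507)^2/9 + (2.7104)^2/1 + (-7.4583)^2/9
  = 5.4331 + 0.2523 + 7.3463 + 6.1807 = 19.2124
Step 3: Objective decrease = 0.5 * g^T H^(-1) g = 9.6062


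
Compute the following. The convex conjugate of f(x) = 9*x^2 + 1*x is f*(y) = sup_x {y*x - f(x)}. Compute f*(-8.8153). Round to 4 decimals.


f*(y) = sup_x {y*x - a*x^2 - b*x} = sup_x {(y-b)*x - a*x^2}
FOC: (y - b) - 2a*x = 0 => x* = (y - b)/(2a)
x* = (-8.8153 - 1)/(2*9) = -0.5453
f*(-8.8153) = (y-b)^2/(4a) = (-8.8153 - 1)^2/(4*9)
= 96.3401/36 = 2.6761


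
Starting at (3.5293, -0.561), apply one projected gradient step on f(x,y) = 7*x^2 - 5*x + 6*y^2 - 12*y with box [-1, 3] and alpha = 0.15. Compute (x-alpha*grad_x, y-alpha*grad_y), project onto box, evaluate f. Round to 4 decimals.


Step 1: Compute gradient at (3.5293, -0.561).
grad_x = 2*7*3.5293 - 5 = 44.4102
grad_y = 2*6*-0.561 - 12 = -18.732
Step 2: Gradient step.
x_raw = 3.5293 - 0.15*44.4102 = -3.1322
y_raw = -0.561 - 0.15*-18.732 = 2.2488
Step 3: Project onto [-1, 3].
x_proj = clip(-3.1322) = -1.0
y_proj = clip(2.2488) = 2.2488
Step 4: Evaluate f.
f(-1.0, 2.2488) = 15.357


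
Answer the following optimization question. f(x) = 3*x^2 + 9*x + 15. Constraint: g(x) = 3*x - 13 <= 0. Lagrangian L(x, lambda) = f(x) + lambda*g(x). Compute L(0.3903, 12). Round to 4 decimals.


Step 1: Evaluate f(x).
f(0.3903) = 3*0.3903^2 + 9*0.3903 + 15 = 18.9697
Step 2: Evaluate g(x).
g(0.3903) = 3*0.3903 - 13 = -11.8291
Step 3: Compute Lagrangian.
L = 18.9697 + 12*-11.8291 = -122.9795


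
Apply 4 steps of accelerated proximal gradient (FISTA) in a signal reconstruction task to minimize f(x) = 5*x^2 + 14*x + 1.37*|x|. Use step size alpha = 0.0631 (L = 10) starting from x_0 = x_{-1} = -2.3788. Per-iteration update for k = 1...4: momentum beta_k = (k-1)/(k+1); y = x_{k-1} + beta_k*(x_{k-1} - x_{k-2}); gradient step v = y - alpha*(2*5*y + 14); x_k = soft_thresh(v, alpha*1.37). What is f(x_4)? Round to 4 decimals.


FISTA on f(x) = 5*x^2 + 14*x + 1.37*|x|
L = 10, alpha = 0.0631
Iteration 1: beta = 0.0, y = -2.3788 + 0.0*(-2.3788 + 2.3788) = -2.3788
  grad(y) = -9.788, v = y - alpha*grad = -1.7612
  prox(v) = soft_thresh(-1.7612, 0.0864) = -1.6747
Iteration 2: beta = 0.3333, y = -1.6747 + 0.3333*(-1.6747 + 2.3788) = -1.44
  grad(y) = -0.4004, v = y - alpha*grad = -1.4148
  prox(v) = soft_thresh(-1.4148, 0.0864) = -1.3283
Iteration 3: beta = 0.5, y = -1.3283 + 0.5*(-1.3283 + 1.6747) = -1.1551
  grad(y) = 2.4487, v = y - alpha*grad = -1.3096
  prox(v) = soft_thresh(-1.3096, 0.0864) = -1.2232
Iteration 4: beta = 0.6, y = -1.2232 + 0.6*(-1.2232 + 1.3283) = -1.1601
  grad(y) = 2.3989, v = y - alpha*grad = -1.3115
  prox(v) = soft_thresh(-1.3115, 0.0864) = -1.225
f(x_4) = 5*(-1.225)^2 + 14*(-1.225) + 1.37*|-1.225| = -7.9686


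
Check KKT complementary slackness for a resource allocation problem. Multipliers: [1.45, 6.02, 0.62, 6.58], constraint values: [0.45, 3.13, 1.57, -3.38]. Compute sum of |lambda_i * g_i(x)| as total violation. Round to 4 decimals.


KKT complementary slackness check:
lambda_1 * g_1 = 1.45 * 0.45 = 0.6525
lambda_2 * g_2 = 6.02 * 3.13 = 18.8426
lambda_3 * g_3 = 0.62 * 1.57 = 0.9734
lambda_4 * g_4 = 6.58 * -3.38 = -22.2404
Total violation = 0.6525 + 18.8426 + 0.9734 + 22.2404 = 42.7089


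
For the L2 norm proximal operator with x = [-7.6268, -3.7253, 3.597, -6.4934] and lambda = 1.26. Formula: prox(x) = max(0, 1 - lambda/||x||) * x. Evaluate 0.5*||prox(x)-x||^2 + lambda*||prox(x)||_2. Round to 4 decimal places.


Step 1: Compute ||x||.
||x|| = 11.276
Step 2: Compute scaling factor.
scale = max(0, 1 - 1.26/11.276) = 0.8883
Step 3: prox(x) = [-6.7746, -3.309, 3.1951, -5.7678]
||prox(x)|| = 10.016
Step 4: Proximal objective.
0.5*||prox-x||^2 = 0.7938
lambda*||prox|| = 12.6202
Total = 13.414


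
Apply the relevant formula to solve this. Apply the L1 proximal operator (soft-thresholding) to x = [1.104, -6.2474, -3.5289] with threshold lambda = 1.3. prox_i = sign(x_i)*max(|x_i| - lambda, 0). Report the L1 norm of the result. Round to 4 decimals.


Soft-thresholding with lambda = 1.3:
prox(1.104) = sign(1.104)*max(|1.104| - 1.3, 0) = 0.0
prox(-6.2474) = sign(-6.2474)*max(|-6.2474| - 1.3, 0) = -4.9474
prox(-3.5289) = sign(-3.5289)*max(|-3.5289| - 1.3, 0) = -2.2289
prox(x) = [0.0, -4.9474, -2.2289]
||prox(x)||_1 = 0.0 + 4.9474 + 2.2289 = 7.1763


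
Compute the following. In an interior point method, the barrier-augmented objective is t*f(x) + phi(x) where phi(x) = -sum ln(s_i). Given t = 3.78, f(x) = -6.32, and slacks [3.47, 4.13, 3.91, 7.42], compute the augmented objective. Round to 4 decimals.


Step 1: Compute log-barrier.
ln values: [1.2442, 1.4183, 1.3635, 2.0042]
phi = -(1.2442 + 1.4183 + 1.3635 + 2.0042) = -6.0301
Step 2: Compute augmented objective.
t*f(x) = 3.78*-6.32 = -23.8896
Total = -23.8896 - 6.0301 = -29.9197


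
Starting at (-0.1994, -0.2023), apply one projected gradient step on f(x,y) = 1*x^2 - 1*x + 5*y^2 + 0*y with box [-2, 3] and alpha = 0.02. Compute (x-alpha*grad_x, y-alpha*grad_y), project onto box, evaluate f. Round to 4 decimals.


Step 1: Compute gradient at (-0.1994, -0.2023).
grad_x = 2*1*-0.1994 - 1 = -1.3988
grad_y = 2*5*-0.2023 + 0 = -2.023
Step 2: Gradient step.
x_raw = -0.1994 - 0.02*-1.3988 = -0.1714
y_raw = -0.2023 - 0.02*-2.023 = -0.1618
Step 3: Project onto [-2, 3].
x_proj = clip(-0.1714) = -0.1714
y_proj = clip(-0.1618) = -0.1618
Step 4: Evaluate f.
f(-0.1714, -0.1618) = 0.3318


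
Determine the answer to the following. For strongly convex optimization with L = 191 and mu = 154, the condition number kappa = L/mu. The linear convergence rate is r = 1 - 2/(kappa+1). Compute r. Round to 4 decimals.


Step 1: Compute the condition number.
kappa = L/mu = 191/154 = 1.2403
Step 2: Compute the convergence rate.
r = 1 - 2/(kappa + 1) = 1 - 2*mu/(L + mu) = (L - mu)/(L + mu) = 37/345 = 0.1072


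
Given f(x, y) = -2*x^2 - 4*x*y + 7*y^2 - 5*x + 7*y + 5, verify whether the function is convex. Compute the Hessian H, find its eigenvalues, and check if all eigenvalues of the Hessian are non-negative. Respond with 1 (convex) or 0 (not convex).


The Hessian of f(x,y) = -2*x^2 - 4*x*y + 7*y^2 - 5*x + 7*y + 5 is:
H = [[-4, -4], [-4, 14]]
Trace = -4 + 14 = 10
Determinant = -4*14 - (-4)^2 = -72
Discriminant = (10)^2 - 4*-72 = 388.0
Eigenvalues: lambda_1 = -4.8489, lambda_2 = 14.8489
The function is not convex.

0


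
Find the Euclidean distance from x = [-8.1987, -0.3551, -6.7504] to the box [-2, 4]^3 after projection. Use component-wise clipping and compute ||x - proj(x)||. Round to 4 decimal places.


Project each component onto [-2, 4].
clip(-8.1987) = -2.0, clip(-0.3551) = -0.3551, clip(-6.7504) = -2.0
Projection = [-2.0, -0.3551, -2.0]
Squared diffs: [38.4239, 0.0, 22.5663]
Distance = sqrt(60.9902) = 7.8096


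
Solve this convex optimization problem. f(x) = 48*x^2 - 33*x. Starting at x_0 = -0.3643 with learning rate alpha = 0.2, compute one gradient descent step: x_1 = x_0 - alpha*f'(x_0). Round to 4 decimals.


We compute the gradient at x_0 and apply the update.
f'(x) = 96*x - 33
f'(-0.3643) = 96*-0.3643 - 33 = -67.9728
x_1 = -0.3643 - 0.2*-67.9728 = 13.2303


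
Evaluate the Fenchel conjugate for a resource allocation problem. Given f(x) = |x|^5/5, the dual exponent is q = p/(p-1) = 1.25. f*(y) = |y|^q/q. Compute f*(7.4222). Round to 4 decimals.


The conjugate exponent q satisfies 1/p + 1/q = 1.
p = 5, so q = 5/(5 - 1) = 1.25
|y|^q = 7.4222^1.25 = 12.2508
f*(7.4222) = 12.2508 / 1.25 = 9.8007


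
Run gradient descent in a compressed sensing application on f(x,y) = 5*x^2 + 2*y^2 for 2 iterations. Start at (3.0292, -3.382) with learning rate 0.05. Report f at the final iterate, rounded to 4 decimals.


Gradient descent on f(x,y) = 5*x^2 + 2*y^2.
Starting point: (3.0292, -3.382), alpha = 0.05
Step 1: grad_x = 2*5*3.0292 = 30.292, grad_y = 2*2*-3.382 = -13.528
  x_1 = 3.0292 - 0.05*30.292 = 1.5146
  y_1 = -3.382 - 0.05*-13.528 = -2.7056
Step 2: grad_x = 2*5*1.5146 = 15.146, grad_y = 2*2*-2.7056 = -10.8224
  x_2 = 1.5146 - 0.05*15.146 = 0.7573
  y_2 = -2.7056 - 0.05*-10.8224 = -2.1645
f(0.7573, -2.1645) = 5*0.7573^2 + 2*(-2.1645)^2 = 12.2375


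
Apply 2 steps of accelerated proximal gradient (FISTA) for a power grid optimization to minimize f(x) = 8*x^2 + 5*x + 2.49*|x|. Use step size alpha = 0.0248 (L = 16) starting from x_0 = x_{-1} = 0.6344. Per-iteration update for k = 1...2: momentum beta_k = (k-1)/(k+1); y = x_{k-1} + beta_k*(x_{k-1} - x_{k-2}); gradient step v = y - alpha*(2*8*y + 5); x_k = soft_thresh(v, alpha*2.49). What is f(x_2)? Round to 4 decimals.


FISTA on f(x) = 8*x^2 + 5*x + 2.49*|x|
L = 16, alpha = 0.0248
Iteration 1: beta = 0.0, y = 0.6344 + 0.0*(0.6344 - 0.6344) = 0.6344
  grad(y) = 15.1504, v = y - alpha*grad = 0.2587
  prox(v) = soft_thresh(0.2587, 0.0618) = 0.1969
Iteration 2: beta = 0.3333, y = 0.1969 + 0.3333*(0.1969 - 0.6344) = 0.0511
  grad(y) = 5.8175, v = y - alpha*grad = -0.0932
  prox(v) = soft_thresh(-0.0932, 0.0618) = -0.0314
f(x_2) = 8*(-0.0314)^2 + 5*(-0.0314) + 2.49*|-0.0314| = -0.071


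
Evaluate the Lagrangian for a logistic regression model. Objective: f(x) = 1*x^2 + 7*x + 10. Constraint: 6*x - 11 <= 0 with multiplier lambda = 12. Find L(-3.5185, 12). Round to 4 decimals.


Step 1: Evaluate f(x).
f(-3.5185) = 1*(-3.5185)^2 + 7*(-3.5185) + 10 = -2.2497
Step 2: Evaluate g(x).
g(-3.5185) = 6*-3.5185 - 11 = -32.111
Step 3: Compute Lagrangian.
L = -2.2497 + 12*-32.111 = -387.5817


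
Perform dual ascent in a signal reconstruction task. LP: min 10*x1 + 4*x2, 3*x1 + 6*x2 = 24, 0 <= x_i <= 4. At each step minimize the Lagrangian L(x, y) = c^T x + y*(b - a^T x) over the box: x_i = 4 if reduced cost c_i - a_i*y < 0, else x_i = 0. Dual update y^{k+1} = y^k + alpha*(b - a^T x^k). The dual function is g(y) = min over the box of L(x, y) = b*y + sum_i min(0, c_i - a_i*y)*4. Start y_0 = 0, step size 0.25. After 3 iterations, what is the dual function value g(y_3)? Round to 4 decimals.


Dual ascent for LP: min 10*x1 + 4*x2, 3*x1 + 6*x2 = 24, 0 <= x_i <= 4
Step 1: y^k = 0.0, reduced costs: (10.0, 4.0)
  x^k = (0.0, 0.0), subgradient = b - a^T x = 24.0
  y^{k+1} = 0.0 + 0.25*24.0 = 6.0
Step 2: y^k = 6.0, reduced costs: (-8.0, -32.0)
  x^k = (4.0, 4.0), subgradient = b - a^T x = -12.0
  y^{k+1} = 6.0 + 0.25*-12.0 = 3.0
Step 3: y^k = 3.0, reduced costs: (1.0, -14.0)
  x^k = (0.0, 4.0), subgradient = b - a^T x = 0.0
  y^{k+1} = 3.0 + 0.25*0.0 = 3.0
Dual objective at y_3 = 3.0: reduced costs (1.0, -14.0), box minimizer x = (0.0, 4.0)
g(y_3) = b*y + (c1 - a1*y)*x1 + (c2 - a2*y)*x2 = 24*3.0 + 1.0*0.0 + (-14.0)*4.0 = 72.0 + 0.0 - 56.0 = 16.0


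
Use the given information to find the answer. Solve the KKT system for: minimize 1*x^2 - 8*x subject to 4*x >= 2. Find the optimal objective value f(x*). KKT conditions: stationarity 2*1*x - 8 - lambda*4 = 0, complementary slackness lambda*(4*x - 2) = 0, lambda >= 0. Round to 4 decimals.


Step 1: Try lambda = 0 (constraint inactive).
Stationarity: 2*1*x - 8 = 0
x* = 8/(2*1) = 4.0
Check constraint: 4*4.0 = 16.0 >= 2 -- satisfied.
Step 2: Compute optimal value.
f(x*) = 1*4.0^2 - 8*4.0 = -16.0


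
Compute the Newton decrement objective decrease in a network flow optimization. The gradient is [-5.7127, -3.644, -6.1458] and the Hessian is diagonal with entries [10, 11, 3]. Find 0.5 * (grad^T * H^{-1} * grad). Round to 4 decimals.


Step 1: H is diagonal, so H^(-1) * g = [-0.5713, -0.3313, -2.0486].
Step 2: g^T H^(-1) g = sum_i g_i^2 / H_ii
  = (-5.7127)^2/10 + (-3.644)^2/11 + (-6.1458)^2/3
  = 3.2635 + 1.2072 + 12.5903 = 17.0609
Step 3: Objective decrease = 0.5 * g^T H^(-1) g = 8.5305


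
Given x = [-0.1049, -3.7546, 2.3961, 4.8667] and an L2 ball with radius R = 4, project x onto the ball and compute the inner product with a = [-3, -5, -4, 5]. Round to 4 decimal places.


Step 1: Compute ||x|| (intermediates to 6 decimals).
||x|| = sqrt((-0.1049)^2 + (-3.7546)^2 + 2.3961^2 + 4.8667^2) = 6.598037
Step 2: Project.
Since ||x|| > R, scale = R/||x|| = 4/6.598037 = 0.606241, proj(x) = scale * x
proj(x) = [-0.063595, -2.276192, 1.452614, 2.950393]
Step 3: Dot product.
a^T * proj(x) = -3*(-0.063595) - 5*(-2.276192) - 4*1.452614 + 5*2.950393 = 20.5133


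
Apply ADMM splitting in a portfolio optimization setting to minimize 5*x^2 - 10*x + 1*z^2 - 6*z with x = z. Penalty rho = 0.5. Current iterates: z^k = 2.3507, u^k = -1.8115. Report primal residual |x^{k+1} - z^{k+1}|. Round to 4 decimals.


ADMM iteration with rho = 0.5, z^k = 2.3507, u^k = -1.8115
Step 1: x-update.
Minimize 5*x^2 - 10*x + (0.5/2)*(x - 2.3507 - 1.8115)^2
FOC: (2*5 + 0.5)*x = 10 + 0.5*(2.3507 + 1.8115)
x^{k+1} = 1.1506
Step 2: z-update.
Minimize 1*z^2 - 6*z + (0.5/2)*(1.1506 - z - 1.8115)^2
FOC: (2*1 + 0.5)*z = 6 + 0.5*(1.1506 - 1.8115)
z^{k+1} = 2.2678
Step 3: u-update.
u^{k+1} = -1.8115 + 1.1506 - 2.2678 = -2.9287
Step 4: Primal residual = |1.1506 - 2.2678| = 1.1172


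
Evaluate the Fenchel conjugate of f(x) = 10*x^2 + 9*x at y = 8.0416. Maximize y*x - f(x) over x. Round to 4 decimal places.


f*(y) = sup_x {y*x - a*x^2 - b*x} = sup_x {(y-b)*x - a*x^2}
FOC: (y - b) - 2a*x = 0 => x* = (y - b)/(2a)
x* = (8.0416 - 9)/(2*10) = -0.0479
f*(8.0416) = (y-b)^2/(4a) = (8.0416 - 9)^2/(4*10)
= 0.9185/40 = 0.023


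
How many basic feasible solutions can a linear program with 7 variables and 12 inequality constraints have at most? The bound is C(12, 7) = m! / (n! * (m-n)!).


Each vertex corresponds to some choice of n active constraints out of m, so the number of vertices is at most C(m, n) = m! / (n!(m-n)!).
m = 12, n = 7
Numerator: 12 * 11 * 10 * 9 * 8 * 7 * 6
Denominator: 7! = 5040
C(12, 7) = 792


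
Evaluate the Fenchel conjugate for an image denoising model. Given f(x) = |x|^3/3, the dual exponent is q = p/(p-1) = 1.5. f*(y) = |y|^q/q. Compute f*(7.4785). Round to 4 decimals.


The conjugate exponent q satisfies 1/p + 1/q = 1.
p = 3, so q = 3/(3 - 1) = 1.5
|y|^q = 7.4785^1.5 = 20.4513
f*(7.4785) = 20.4513 / 1.5 = 13.6342


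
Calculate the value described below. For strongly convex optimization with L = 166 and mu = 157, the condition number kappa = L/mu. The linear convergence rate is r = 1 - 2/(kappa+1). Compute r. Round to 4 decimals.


Step 1: Compute the condition number.
kappa = L/mu = 166/157 = 1.0573
Step 2: Compute the convergence rate.
r = 1 - 2/(kappa + 1) = 1 - 2*mu/(L + mu) = (L - mu)/(L + mu) = 9/323 = 0.0279


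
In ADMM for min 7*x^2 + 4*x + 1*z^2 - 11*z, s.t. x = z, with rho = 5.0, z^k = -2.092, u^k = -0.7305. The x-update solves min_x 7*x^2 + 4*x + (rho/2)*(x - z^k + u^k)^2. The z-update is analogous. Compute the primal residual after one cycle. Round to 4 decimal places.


ADMM iteration with rho = 5.0, z^k = -2.092, u^k = -0.7305
Step 1: x-update.
Minimize 7*x^2 + 4*x + (5.0/2)*(x + 2.092 - 0.7305)^2
FOC: (2*7 + 5.0)*x = -4 + 5.0*(-2.092 + 0.7305)
x^{k+1} = -0.5688
Step 2: z-update.
Minimize 1*z^2 - 11*z + (5.0/2)*(-0.5688 - z - 0.7305)^2
FOC: (2*1 + 5.0)*z = 11 + 5.0*(-0.5688 - 0.7305)
z^{k+1} = 0.6433
Step 3: u-update.
u^{k+1} = -0.7305 - 0.5688 - 0.6433 = -1.9427
Step 4: Primal residual = |-0.5688 - 0.6433| = 1.2122


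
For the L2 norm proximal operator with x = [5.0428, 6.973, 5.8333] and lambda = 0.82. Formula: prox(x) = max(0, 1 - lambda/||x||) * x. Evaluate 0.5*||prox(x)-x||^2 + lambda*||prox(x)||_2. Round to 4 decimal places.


Step 1: Compute ||x||.
||x|| = 10.3962
Step 2: Compute scaling factor.
scale = max(0, 1 - 0.82/10.3962) = 0.9211
Step 3: prox(x) = [4.645, 6.423, 5.3732]
||prox(x)|| = 9.5762
Step 4: Proximal objective.
0.5*||prox-x||^2 = 0.3362
lambda*||prox|| = 7.8525
Total = 8.1886


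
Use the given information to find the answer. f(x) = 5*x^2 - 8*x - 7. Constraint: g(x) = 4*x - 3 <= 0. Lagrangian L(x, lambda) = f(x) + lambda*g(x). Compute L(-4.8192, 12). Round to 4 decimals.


Step 1: Evaluate f(x).
f(-4.8192) = 5*(-4.8192)^2 - 8*(-4.8192) - 7 = 147.677
Step 2: Evaluate g(x).
g(-4.8192) = 4*-4.8192 - 3 = -22.2768
Step 3: Compute Lagrangian.
L = 147.677 + 12*-22.2768 = -119.6446


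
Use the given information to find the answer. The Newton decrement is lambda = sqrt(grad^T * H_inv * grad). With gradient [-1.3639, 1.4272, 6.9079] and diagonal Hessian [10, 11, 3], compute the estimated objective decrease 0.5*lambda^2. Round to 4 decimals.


Step 1: H is diagonal, so H^(-1) * g = [-0.1364, 0.1297, 2.3026].
Step 2: g^T H^(-1) g = sum_i g_i^2 / H_ii
  = (-1.3639)^2/10 + (1.4272)^2/11 + (6.9079)^2/3
  = 0.186 + 0.1852 + 15.9064 = 16.2776
Step 3: Objective decrease = 0.5 * g^T H^(-1) g = 8.1388


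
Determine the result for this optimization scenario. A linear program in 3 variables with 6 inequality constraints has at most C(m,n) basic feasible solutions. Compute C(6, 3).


Each vertex corresponds to some choice of n active constraints out of m, so the number of vertices is at most C(m, n) = m! / (n!(m-n)!).
m = 6, n = 3
Numerator: 6 * 5 * 4
Denominator: 3! = 6
C(6, 3) = 20


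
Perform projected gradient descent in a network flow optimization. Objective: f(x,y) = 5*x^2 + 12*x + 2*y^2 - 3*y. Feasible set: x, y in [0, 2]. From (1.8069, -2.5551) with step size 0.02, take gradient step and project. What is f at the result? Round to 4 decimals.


Step 1: Compute gradient at (1.8069, -2.5551).
grad_x = 2*5*1.8069 + 12 = 30.069
grad_y = 2*2*-2.5551 - 3 = -13.2204
Step 2: Gradient step.
x_raw = 1.8069 - 0.02*30.069 = 1.2055
y_raw = -2.5551 - 0.02*-13.2204 = -2.2907
Step 3: Project onto [0, 2].
x_proj = clip(1.2055) = 1.2055
y_proj = clip(-2.2907) = 0.0
Step 4: Evaluate f.
f(1.2055, 0.0) = 21.7326


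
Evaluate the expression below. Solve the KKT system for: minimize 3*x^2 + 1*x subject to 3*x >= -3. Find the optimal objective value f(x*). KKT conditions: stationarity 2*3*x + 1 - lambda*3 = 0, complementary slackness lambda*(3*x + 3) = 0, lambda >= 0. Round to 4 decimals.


Step 1: Try lambda = 0 (constraint inactive).
Stationarity: 2*3*x + 1 = 0
x* = -1/(2*3) = -1/6 = -0.1667 (rounded; the exact value -1/6 is used below)
Check constraint: 3*-0.1667 = -0.5001 >= -3 -- satisfied.
Step 2: Compute optimal value.
f(x*) = 3*(-1/6)^2 + 1*(-1/6) = -0.0833


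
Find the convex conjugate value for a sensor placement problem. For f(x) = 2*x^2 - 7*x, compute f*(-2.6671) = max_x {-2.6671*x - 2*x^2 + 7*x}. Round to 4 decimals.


f*(y) = sup_x {y*x - a*x^2 - b*x} = sup_x {(y-b)*x - a*x^2}
FOC: (y - b) - 2a*x = 0 => x* = (y - b)/(2a)
x* = (-2.6671 + 7)/(2*2) = 1.0832
f*(-2.6671) = (y-b)^2/(4a) = (-2.6671 + 7)^2/(4*2)
= 18.774/8 = 2.3468


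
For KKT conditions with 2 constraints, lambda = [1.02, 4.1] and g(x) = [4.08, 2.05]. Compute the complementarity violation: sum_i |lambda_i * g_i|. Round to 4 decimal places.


KKT complementary slackness check:
lambda_1 * g_1 = 1.02 * 4.08 = 4.1616
lambda_2 * g_2 = 4.1 * 2.05 = 8.405
Total violation = 4.1616 + 8.405 = 12.5666


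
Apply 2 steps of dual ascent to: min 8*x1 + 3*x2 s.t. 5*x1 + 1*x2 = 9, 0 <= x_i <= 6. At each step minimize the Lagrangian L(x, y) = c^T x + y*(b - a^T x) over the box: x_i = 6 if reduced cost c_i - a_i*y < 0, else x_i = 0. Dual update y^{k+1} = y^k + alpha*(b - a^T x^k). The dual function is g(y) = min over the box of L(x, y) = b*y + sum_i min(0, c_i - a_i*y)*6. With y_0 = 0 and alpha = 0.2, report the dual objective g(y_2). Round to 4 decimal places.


Dual ascent for LP: min 8*x1 + 3*x2, 5*x1 + 1*x2 = 9, 0 <= x_i <= 6
Step 1: y^k = 0.0, reduced costs: (8.0, 3.0)
  x^k = (0.0, 0.0), subgradient = b - a^T x = 9.0
  y^{k+1} = 0.0 + 0.2*9.0 = 1.8
Step 2: y^k = 1.8, reduced costs: (-1.0, 1.2)
  x^k = (6.0, 0.0), subgradient = b - a^T x = -21.0
  y^{k+1} = 1.8 + 0.2*-21.0 = -2.4
Dual objective at y_2 = -2.4: reduced costs (20.0, 5.4), box minimizer x = (0.0, 0.0)
g(y_2) = b*y + (c1 - a1*y)*x1 + (c2 - a2*y)*x2 = 9*(-2.4) + 20.0*0.0 + 5.4*0.0 = -21.6 + 0.0 + 0.0 = -21.6


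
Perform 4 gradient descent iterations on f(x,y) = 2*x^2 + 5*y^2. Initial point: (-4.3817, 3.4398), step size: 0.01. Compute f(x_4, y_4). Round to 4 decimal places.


Gradient descent on f(x,y) = 2*x^2 + 5*y^2.
Starting point: (-4.3817, 3.4398), alpha = 0.01
Step 1: grad_x = 2*2*-4.3817 = -17.5268, grad_y = 2*5*3.4398 = 34.398
  x_1 = -4.3817 - 0.01*-17.5268 = -4.2064
  y_1 = 3.4398 - 0.01*34.398 = 3.0958
Step 2: grad_x = 2*2*-4.2064 = -16.8257, grad_y = 2*5*3.0958 = 30.9582
  x_2 = -4.2064 - 0.01*-16.8257 = -4.0382
  y_2 = 3.0958 - 0.01*30.9582 = 2.7862
Step 3: grad_x = 2*2*-4.0382 = -16.1527, grad_y = 2*5*2.7862 = 27.8624
  x_3 = -4.0382 - 0.01*-16.1527 = -3.8766
  y_3 = 2.7862 - 0.01*27.8624 = 2.5076
Step 4: grad_x = 2*2*-3.8766 = -15.5066, grad_y = 2*5*2.5076 = 25.0761
  x_4 = -3.8766 - 0.01*-15.5066 = -3.7216
  y_4 = 2.5076 - 0.01*25.0761 = 2.2569
f(-3.7216, 2.2569) = 2*(-3.7216)^2 + 5*2.2569^2 = 53.1673


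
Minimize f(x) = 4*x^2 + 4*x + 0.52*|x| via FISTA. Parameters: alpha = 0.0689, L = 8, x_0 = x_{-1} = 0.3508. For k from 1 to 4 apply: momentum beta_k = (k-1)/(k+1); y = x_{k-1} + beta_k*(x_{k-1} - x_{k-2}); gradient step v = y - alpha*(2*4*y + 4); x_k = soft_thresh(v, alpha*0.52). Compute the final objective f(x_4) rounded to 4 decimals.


FISTA on f(x) = 4*x^2 + 4*x + 0.52*|x|
L = 8, alpha = 0.0689
Iteration 1: beta = 0.0, y = 0.3508 + 0.0*(0.3508 - 0.3508) = 0.3508
  grad(y) = 6.8064, v = y - alpha*grad = -0.1182
  prox(v) = soft_thresh(-0.1182, 0.0358) = -0.0823
Iteration 2: beta = 0.3333, y = -0.0823 + 0.3333*(-0.0823 - 0.3508) = -0.2267
  grad(y) = 2.1863, v = y - alpha*grad = -0.3773
  prox(v) = soft_thresh(-0.3773, 0.0358) = -0.3415
Iteration 3: beta = 0.5, y = -0.3415 + 0.5*(-0.3415 + 0.0823) = -0.4711
  grad(y) = 0.2311, v = y - alpha*grad = -0.487
  prox(v) = soft_thresh(-0.487, 0.0358) = -0.4512
Iteration 4: beta = 0.6, y = -0.4512 + 0.6*(-0.4512 + 0.3415) = -0.517
  grad(y) = -0.1362, v = y - alpha*grad = -0.5076
  prox(v) = soft_thresh(-0.5076, 0.0358) = -0.4718
f(x_4) = 4*(-0.4718)^2 + 4*(-0.4718) + 0.52*|-0.4718| = -0.7515


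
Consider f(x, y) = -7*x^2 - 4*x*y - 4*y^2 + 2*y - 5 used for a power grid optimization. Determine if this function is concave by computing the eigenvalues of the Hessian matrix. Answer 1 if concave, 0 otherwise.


The Hessian of f(x,y) = -7*x^2 - 4*x*y - 4*y^2 + 2*y - 5 is:
H = [[-14, -4], [-4, -8]]
Trace = -14 - 8 = -22
Determinant = -14*-8 - (-4)^2 = 96
Discriminant = (-22)^2 - 4*96 = 100.0
Eigenvalues: lambda_1 = -16.0, lambda_2 = -6.0
The function is concave.

1


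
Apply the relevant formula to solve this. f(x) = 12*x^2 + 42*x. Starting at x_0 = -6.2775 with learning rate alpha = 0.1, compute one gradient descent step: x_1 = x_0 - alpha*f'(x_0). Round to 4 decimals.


We compute the gradient at x_0 and apply the update.
f'(x) = 24*x + 42
f'(-6.2775) = 24*-6.2775 + 42 = -108.66
x_1 = -6.2775 - 0.1*-108.66 = 4.5885


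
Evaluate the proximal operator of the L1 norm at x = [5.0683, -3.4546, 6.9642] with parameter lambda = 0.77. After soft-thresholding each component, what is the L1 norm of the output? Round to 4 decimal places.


Soft-thresholding with lambda = 0.77:
prox(5.0683) = sign(5.0683)*max(|5.0683| - 0.77, 0) = 4.2983
prox(-3.4546) = sign(-3.4546)*max(|-3.4546| - 0.77, 0) = -2.6846
prox(6.9642) = sign(6.9642)*max(|6.9642| - 0.77, 0) = 6.1942
prox(x) = [4.2983, -2.6846, 6.1942]
||prox(x)||_1 = 4.2983 + 2.6846 + 6.1942 = 13.1771


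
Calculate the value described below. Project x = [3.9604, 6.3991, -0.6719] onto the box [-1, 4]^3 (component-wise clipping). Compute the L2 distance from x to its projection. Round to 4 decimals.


Project each component onto [-1, 4].
clip(3.9604) = 3.9604, clip(6.3991) = 4.0, clip(-0.6719) = -0.6719
Projection = [3.9604, 4.0, -0.6719]
Squared diffs: [0.0, 5.7557, 0.0]
Distance = sqrt(5.7557) = 2.3991


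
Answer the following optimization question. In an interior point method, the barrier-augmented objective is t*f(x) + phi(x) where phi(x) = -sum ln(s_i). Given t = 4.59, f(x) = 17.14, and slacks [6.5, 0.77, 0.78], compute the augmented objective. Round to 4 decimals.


Step 1: Compute log-barrier.
ln values: [1.8718, -0.2614, -0.2485]
phi = -(1.8718 - 0.2614 - 0.2485) = -1.362
Step 2: Compute augmented objective.
t*f(x) = 4.59*17.14 = 78.6726
Total = 78.6726 - 1.362 = 77.3106


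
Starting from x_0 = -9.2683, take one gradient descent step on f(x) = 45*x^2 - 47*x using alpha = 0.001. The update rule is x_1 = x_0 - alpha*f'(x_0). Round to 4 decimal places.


We compute the gradient at x_0 and apply the update.
f'(x) = 90*x - 47
f'(-9.2683) = 90*-9.2683 - 47 = -881.147
x_1 = -9.2683 - 0.001*-881.147 = -8.3872


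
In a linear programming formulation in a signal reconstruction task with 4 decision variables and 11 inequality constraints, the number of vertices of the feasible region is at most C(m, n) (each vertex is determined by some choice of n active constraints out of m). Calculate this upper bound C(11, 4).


Each vertex corresponds to some choice of n active constraints out of m, so the number of vertices is at most C(m, n) = m! / (n!(m-n)!).
m = 11, n = 4
Numerator: 11 * 10 * 9 * 8
Denominator: 4! = 24
C(11, 4) = 330


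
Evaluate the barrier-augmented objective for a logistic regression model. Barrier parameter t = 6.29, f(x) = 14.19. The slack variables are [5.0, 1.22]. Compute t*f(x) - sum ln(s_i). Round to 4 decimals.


Step 1: Compute log-barrier.
ln values: [1.6094, 0.1989]
phi = -(1.6094 + 0.1989) = -1.8083
Step 2: Compute augmented objective.
t*f(x) = 6.29*14.19 = 89.2551
Total = 89.2551 - 1.8083 = 87.4468


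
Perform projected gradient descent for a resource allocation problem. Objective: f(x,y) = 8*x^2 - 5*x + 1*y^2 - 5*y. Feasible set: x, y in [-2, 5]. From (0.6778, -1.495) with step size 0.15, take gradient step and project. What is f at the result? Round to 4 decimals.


Step 1: Compute gradient at (0.6778, -1.495).
grad_x = 2*8*0.6778 - 5 = 5.8448
grad_y = 2*1*-1.495 - 5 = -7.99
Step 2: Gradient step.
x_raw = 0.6778 - 0.15*5.8448 = -0.1989
y_raw = -1.495 - 0.15*-7.99 = -0.2965
Step 3: Project onto [-2, 5].
x_proj = clip(-0.1989) = -0.1989
y_proj = clip(-0.2965) = -0.2965
Step 4: Evaluate f.
f(-0.1989, -0.2965) = 2.8816
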